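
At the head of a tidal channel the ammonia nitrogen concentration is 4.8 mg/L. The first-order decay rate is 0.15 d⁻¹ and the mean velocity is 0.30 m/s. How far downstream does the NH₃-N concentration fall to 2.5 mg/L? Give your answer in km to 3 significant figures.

113 km

From C = C₀·e^(−kt), t = ln(C₀/C)/k = ln(4.8/2.5)/0.15 = 0.6523/0.15 = 4.349 d.
Distance = v·t = 0.30 m/s × 3.757e+05 s = 1.127e+05 m = 112.7 km.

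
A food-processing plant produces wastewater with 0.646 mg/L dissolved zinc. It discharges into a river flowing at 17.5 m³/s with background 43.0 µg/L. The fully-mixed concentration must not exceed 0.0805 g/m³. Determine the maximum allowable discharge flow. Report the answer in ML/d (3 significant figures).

100 ML/d

43.0 µg/L = 0.043 mg/L.
Mass balance at complete mixing: C_std·(Q_w + Q_r) = Q_w·C_e + Q_r·C_b.
Rearranging, Q_w = Q_r·(C_std − C_b)/(C_e − C_std) = 17.5·(0.0805 − 0.043) / (0.646 − 0.0805) = 1.16 m³/s.
= 100.3 ML/d.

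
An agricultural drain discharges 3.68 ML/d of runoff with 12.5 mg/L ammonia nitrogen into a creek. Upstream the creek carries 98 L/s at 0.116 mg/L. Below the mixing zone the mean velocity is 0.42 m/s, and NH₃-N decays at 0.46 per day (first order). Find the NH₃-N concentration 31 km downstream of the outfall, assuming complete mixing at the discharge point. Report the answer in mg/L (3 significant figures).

2.61 mg/L

3.68 ML/d = 0.04259 m³/s.
98 L/s = 0.098 m³/s.
After complete mixing, C₀ = (0.04259·12.5 + 0.098·0.116) / 0.1406 = 3.868 mg/L.
Travel time t = 3.1e+04 m / 0.42 m/s = 7.381e+04 s = 0.8543 d.
C = 3.868·exp(−0.46·0.8543) = 3.868·0.6751 = 2.611 mg/L.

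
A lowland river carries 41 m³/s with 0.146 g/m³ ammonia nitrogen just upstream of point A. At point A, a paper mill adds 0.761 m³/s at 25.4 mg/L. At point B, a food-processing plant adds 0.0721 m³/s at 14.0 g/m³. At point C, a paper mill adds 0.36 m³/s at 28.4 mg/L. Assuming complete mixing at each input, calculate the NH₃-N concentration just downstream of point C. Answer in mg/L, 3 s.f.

After input A: C = (41·0.146 + 0.761·25.4) / 41.76 = 0.6062 mg/L.
After input B: C = (41.76·0.6062 + 0.0721·14) / 41.83 = 0.6293 mg/L.
After input C: C = (41.83·0.6293 + 0.36·28.4) / 42.19 = 0.8662 mg/L.

0.866 mg/L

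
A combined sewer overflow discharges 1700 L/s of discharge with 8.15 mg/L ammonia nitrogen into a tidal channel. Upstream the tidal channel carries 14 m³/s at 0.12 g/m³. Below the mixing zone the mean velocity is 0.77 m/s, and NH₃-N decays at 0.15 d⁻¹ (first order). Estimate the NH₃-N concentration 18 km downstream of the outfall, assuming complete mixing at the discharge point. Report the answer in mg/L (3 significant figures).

0.950 mg/L

1700 L/s = 1.7 m³/s.
After complete mixing, C₀ = (1.7·8.15 + 14·0.12) / 15.7 = 0.9895 mg/L.
Travel time t = 1.8e+04 m / 0.77 m/s = 2.338e+04 s = 0.2706 d.
C = 0.9895·exp(−0.15·0.2706) = 0.9895·0.9602 = 0.9501 mg/L.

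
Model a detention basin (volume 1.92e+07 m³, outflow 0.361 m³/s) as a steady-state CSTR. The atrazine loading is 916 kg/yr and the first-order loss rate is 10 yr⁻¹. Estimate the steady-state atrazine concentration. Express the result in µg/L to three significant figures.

4.50 µg/L

Outflow Q = 0.361 m³/s × 3.156e+07 s/yr = 1.139e+07 m³/yr.
Steady-state CSTR mass balance: W = Q·C + k·V·C, so C = W/(Q + kV).
Q + kV = 1.139e+07 + 10·1.92e+07 = 2.034e+08 m³/yr.
C = 916/2.034e+08 = 4.504e-06 kg/m³ = 0.004504 mg/L = 4.504 µg/L.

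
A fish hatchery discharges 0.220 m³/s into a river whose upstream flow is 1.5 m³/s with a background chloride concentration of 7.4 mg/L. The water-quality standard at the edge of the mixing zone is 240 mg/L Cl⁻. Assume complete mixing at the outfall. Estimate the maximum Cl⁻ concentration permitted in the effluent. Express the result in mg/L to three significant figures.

1830 mg/L

Mass balance: 240·1.72 = 0.22·Cₑ + 1.5·7.4.
Cₑ = (412.8 − 11.1) / 0.22 = 1826 mg/L.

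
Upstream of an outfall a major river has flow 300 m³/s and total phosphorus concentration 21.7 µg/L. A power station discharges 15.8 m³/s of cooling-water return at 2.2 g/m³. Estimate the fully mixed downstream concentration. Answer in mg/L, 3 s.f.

0.131 mg/L

21.7 µg/L = 0.0217 mg/L.
By mass balance at complete mixing, C = (15.8·2.2 + 300·0.0217) / (15.8 + 300) = 41.27/315.8 = 0.1307 mg/L.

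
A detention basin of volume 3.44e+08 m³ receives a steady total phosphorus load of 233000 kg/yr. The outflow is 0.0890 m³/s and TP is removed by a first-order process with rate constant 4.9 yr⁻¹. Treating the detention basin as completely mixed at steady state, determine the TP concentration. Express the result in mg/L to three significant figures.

Outflow Q = 0.0890 m³/s × 3.156e+07 s/yr = 2.809e+06 m³/yr.
Steady-state CSTR mass balance: W = Q·C + k·V·C, so C = W/(Q + kV).
Q + kV = 2.809e+06 + 4.9·3.44e+08 = 1.688e+09 m³/yr.
C = 233000/1.688e+09 = 0.000138 kg/m³ = 0.138 mg/L.

0.138 mg/L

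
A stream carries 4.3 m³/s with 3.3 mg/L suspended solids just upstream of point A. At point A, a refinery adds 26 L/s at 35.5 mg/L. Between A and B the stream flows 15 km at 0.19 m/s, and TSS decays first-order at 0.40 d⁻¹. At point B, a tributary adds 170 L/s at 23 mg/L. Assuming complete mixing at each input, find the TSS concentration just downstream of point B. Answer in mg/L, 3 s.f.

26 L/s = 0.026 m³/s.
After input A: C = (4.3·3.3 + 0.026·35.5) / 4.326 = 3.494 mg/L.
Over the 15 km reach to input B (t = 7.895e+04 s = 0.9137 d), decay gives C = 3.494·exp(−0.40·0.9137) = 2.424 mg/L.
170 L/s = 0.17 m³/s.
After input B: C = (4.326·2.424 + 0.17·23) / 4.496 = 3.202 mg/L.

3.20 mg/L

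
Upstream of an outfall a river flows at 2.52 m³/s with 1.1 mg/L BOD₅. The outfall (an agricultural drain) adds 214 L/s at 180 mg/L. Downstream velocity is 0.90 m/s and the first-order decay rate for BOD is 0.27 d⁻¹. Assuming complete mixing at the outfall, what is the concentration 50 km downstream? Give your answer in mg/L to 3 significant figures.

12.7 mg/L

214 L/s = 0.214 m³/s.
After complete mixing, C₀ = (0.214·180 + 2.52·1.1) / 2.734 = 15.1 mg/L.
Travel time t = 5e+04 m / 0.90 m/s = 5.556e+04 s = 0.643 d.
C = 15.1·exp(−0.27·0.643) = 15.1·0.8406 = 12.7 mg/L.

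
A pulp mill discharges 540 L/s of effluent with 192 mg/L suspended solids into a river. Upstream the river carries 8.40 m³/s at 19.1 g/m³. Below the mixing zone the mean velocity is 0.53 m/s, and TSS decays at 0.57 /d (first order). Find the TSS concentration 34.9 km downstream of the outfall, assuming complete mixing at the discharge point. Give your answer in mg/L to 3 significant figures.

540 L/s = 0.54 m³/s.
After complete mixing, C₀ = (0.54·192 + 8.4·19.1) / 8.94 = 29.54 mg/L.
Travel time t = 3.49e+04 m / 0.53 m/s = 6.585e+04 s = 0.7621 d.
C = 29.54·exp(−0.57·0.7621) = 29.54·0.6476 = 19.13 mg/L.

19.1 mg/L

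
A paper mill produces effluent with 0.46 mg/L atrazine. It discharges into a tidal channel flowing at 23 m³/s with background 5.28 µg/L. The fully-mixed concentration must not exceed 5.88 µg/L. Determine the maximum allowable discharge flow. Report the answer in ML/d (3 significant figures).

5.28 µg/L = 0.00528 mg/L.
5.88 µg/L = 0.00588 mg/L.
Mass balance at complete mixing: C_std·(Q_w + Q_r) = Q_w·C_e + Q_r·C_b.
Rearranging, Q_w = Q_r·(C_std − C_b)/(C_e − C_std) = 23·(0.00588 − 0.00528) / (0.46 − 0.00588) = 0.03039 m³/s.
= 2.626 ML/d.

2.63 ML/d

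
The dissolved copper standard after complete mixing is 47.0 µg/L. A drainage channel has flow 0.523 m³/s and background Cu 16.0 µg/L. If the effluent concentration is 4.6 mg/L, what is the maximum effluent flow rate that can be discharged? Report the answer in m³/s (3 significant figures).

16.0 µg/L = 0.016 mg/L.
47.0 µg/L = 0.047 mg/L.
Mass balance at complete mixing: C_std·(Q_w + Q_r) = Q_w·C_e + Q_r·C_b.
Rearranging, Q_w = Q_r·(C_std − C_b)/(C_e − C_std) = 0.523·(0.047 − 0.016) / (4.6 − 0.047) = 0.003561 m³/s.

0.00356 m³/s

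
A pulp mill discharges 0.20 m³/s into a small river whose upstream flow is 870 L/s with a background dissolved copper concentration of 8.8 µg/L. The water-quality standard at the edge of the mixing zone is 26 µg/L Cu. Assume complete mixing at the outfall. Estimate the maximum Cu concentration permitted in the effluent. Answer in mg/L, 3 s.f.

0.101 mg/L

870 L/s = 0.87 m³/s.
8.8 µg/L = 0.0088 mg/L.
26 µg/L = 0.026 mg/L.
Mass balance: 0.026·1.07 = 0.2·Cₑ + 0.87·0.0088.
Cₑ = (0.02782 − 0.007656) / 0.2 = 0.1008 mg/L.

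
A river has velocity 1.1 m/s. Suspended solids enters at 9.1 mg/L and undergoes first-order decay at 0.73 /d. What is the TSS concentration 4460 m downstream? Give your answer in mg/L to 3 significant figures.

Travel time t = 4460 m / 1.1 m/s = 4460/1.1 = 4055 s = 0.04693 d.
First-order decay: C = 9.1·exp(−0.73·0.04693) = 9.1·0.9663 = 8.794 mg/L.

8.79 mg/L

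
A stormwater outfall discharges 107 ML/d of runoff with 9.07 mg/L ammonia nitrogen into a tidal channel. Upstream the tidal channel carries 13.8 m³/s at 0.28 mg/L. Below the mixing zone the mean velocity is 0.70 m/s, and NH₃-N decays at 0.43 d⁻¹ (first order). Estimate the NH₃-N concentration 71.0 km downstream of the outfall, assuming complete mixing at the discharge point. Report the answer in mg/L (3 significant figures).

0.606 mg/L

107 ML/d = 1.238 m³/s.
After complete mixing, C₀ = (1.238·9.07 + 13.8·0.28) / 15.04 = 1.004 mg/L.
Travel time t = 7.1e+04 m / 0.70 m/s = 1.014e+05 s = 1.174 d.
C = 1.004·exp(−0.43·1.174) = 1.004·0.6036 = 0.606 mg/L.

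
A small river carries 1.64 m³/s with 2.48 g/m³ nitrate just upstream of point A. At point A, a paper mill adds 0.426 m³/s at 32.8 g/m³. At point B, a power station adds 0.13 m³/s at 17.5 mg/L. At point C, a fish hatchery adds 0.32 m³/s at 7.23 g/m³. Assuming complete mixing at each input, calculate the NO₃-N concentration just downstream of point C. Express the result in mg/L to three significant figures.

8.99 mg/L

After input A: C = (1.64·2.48 + 0.426·32.8) / 2.066 = 8.732 mg/L.
After input B: C = (2.066·8.732 + 0.13·17.5) / 2.196 = 9.251 mg/L.
After input C: C = (2.196·9.251 + 0.32·7.23) / 2.516 = 8.994 mg/L.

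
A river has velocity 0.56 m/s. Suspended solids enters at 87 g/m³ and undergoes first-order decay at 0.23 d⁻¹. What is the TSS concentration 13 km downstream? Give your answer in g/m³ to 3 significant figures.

81.8 g/m³

Travel time t = 13 km / 0.56 m/s = 1.3e+04/0.56 = 2.321e+04 s = 0.2687 d.
First-order decay: C = 87·exp(−0.23·0.2687) = 87·0.9401 = 81.79 g/m³.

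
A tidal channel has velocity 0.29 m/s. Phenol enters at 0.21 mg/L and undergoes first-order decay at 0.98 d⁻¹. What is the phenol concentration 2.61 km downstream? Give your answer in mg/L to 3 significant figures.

Travel time t = 2.61 km / 0.29 m/s = 2610/0.29 = 9000 s = 0.1042 d.
First-order decay: C = 0.21·exp(−0.98·0.1042) = 0.21·0.903 = 0.1896 mg/L.

0.190 mg/L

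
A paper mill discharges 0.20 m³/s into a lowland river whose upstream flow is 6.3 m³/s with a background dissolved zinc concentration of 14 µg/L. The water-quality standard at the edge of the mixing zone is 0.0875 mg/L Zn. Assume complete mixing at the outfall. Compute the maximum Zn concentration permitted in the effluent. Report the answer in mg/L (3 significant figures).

14 µg/L = 0.014 mg/L.
Mass balance: 0.0875·6.5 = 0.2·Cₑ + 6.3·0.014.
Cₑ = (0.5687 − 0.0882) / 0.2 = 2.403 mg/L.

2.40 mg/L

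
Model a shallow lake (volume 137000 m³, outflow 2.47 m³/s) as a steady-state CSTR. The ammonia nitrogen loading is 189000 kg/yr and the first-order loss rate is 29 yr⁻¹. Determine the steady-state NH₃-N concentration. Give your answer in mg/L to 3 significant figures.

Outflow Q = 2.47 m³/s × 3.156e+07 s/yr = 7.795e+07 m³/yr.
Steady-state CSTR mass balance: W = Q·C + k·V·C, so C = W/(Q + kV).
Q + kV = 7.795e+07 + 29·137000 = 8.192e+07 m³/yr.
C = 189000/8.192e+07 = 0.002307 kg/m³ = 2.307 mg/L.

2.31 mg/L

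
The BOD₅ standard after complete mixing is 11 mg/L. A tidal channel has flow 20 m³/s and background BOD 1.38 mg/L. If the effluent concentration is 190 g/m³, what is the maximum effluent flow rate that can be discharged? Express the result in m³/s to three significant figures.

Mass balance at complete mixing: C_std·(Q_w + Q_r) = Q_w·C_e + Q_r·C_b.
Rearranging, Q_w = Q_r·(C_std − C_b)/(C_e − C_std) = 20·(11 − 1.38) / (190 − 11) = 1.075 m³/s.

1.07 m³/s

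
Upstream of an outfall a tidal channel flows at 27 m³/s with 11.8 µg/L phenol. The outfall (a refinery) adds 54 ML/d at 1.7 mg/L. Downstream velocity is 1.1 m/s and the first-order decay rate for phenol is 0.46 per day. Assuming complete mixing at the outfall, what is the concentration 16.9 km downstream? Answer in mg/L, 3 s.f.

0.0461 mg/L

54 ML/d = 0.625 m³/s.
11.8 µg/L = 0.0118 mg/L.
After complete mixing, C₀ = (0.625·1.7 + 27·0.0118) / 27.62 = 0.04999 mg/L.
Travel time t = 1.69e+04 m / 1.1 m/s = 1.536e+04 s = 0.1778 d.
C = 0.04999·exp(−0.46·0.1778) = 0.04999·0.9215 = 0.04607 mg/L.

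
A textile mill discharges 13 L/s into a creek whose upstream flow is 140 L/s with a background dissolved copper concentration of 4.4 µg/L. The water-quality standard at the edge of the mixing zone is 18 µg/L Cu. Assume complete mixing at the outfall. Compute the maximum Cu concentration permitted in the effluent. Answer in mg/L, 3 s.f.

13 L/s = 0.013 m³/s.
140 L/s = 0.14 m³/s.
4.4 µg/L = 0.0044 mg/L.
18 µg/L = 0.018 mg/L.
Mass balance: 0.018·0.153 = 0.013·Cₑ + 0.14·0.0044.
Cₑ = (0.002754 − 0.000616) / 0.013 = 0.1645 mg/L.

0.164 mg/L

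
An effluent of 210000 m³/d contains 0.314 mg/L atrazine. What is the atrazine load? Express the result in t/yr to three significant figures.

24.1 t/yr

210000 m³/d = 2.431 m³/s.
Mass flux = Q·C = 2.431 m³/s × 0.314 g/m³ = 0.7632 g/s.
= 0.7632 g/s × 31.56 = 24.08 t/yr.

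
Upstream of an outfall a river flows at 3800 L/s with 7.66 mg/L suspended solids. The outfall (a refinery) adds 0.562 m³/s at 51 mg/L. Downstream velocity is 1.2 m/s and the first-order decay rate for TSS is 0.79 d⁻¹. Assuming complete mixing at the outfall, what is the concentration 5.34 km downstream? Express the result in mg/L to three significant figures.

12.7 mg/L

3800 L/s = 3.8 m³/s.
After complete mixing, C₀ = (0.562·51 + 3.8·7.66) / 4.362 = 13.24 mg/L.
Travel time t = 5340 m / 1.2 m/s = 4450 s = 0.0515 d.
C = 13.24·exp(−0.79·0.0515) = 13.24·0.9601 = 12.72 mg/L.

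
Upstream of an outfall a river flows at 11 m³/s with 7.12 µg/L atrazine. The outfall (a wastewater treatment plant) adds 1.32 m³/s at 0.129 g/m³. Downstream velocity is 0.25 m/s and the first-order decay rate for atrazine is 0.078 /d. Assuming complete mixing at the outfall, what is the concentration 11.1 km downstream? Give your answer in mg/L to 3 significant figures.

7.12 µg/L = 0.00712 mg/L.
After complete mixing, C₀ = (1.32·0.129 + 11·0.00712) / 12.32 = 0.02018 mg/L.
Travel time t = 1.11e+04 m / 0.25 m/s = 4.44e+04 s = 0.5139 d.
C = 0.02018·exp(−0.078·0.5139) = 0.02018·0.9607 = 0.01939 mg/L.

0.0194 mg/L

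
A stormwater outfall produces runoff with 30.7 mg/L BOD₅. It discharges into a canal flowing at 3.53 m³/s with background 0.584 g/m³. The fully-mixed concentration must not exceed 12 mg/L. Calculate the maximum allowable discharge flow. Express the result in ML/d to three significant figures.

Mass balance at complete mixing: C_std·(Q_w + Q_r) = Q_w·C_e + Q_r·C_b.
Rearranging, Q_w = Q_r·(C_std − C_b)/(C_e − C_std) = 3.53·(12 − 0.584) / (30.7 − 12) = 2.155 m³/s.
= 186.2 ML/d.

186 ML/d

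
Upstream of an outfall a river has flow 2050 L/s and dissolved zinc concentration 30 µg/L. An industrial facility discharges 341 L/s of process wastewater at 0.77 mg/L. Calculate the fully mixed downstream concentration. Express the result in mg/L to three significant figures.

341 L/s = 0.341 m³/s.
2050 L/s = 2.05 m³/s.
30 µg/L = 0.03 mg/L.
By mass balance at complete mixing, C = (0.341·0.77 + 2.05·0.03) / (0.341 + 2.05) = 0.3241/2.391 = 0.1355 mg/L.

0.136 mg/L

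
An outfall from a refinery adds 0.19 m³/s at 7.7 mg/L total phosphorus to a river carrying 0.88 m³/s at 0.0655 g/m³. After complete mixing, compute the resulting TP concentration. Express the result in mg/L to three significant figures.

1.42 mg/L

Flow-weighted mixing gives C = (0.19·7.7 + 0.88·0.0655) / (0.19 + 0.88) = 1.521/1.07 = 1.421 mg/L.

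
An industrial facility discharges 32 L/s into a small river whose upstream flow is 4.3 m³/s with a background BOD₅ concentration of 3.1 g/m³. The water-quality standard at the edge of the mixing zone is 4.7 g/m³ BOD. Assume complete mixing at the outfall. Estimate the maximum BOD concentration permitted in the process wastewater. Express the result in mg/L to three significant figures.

220 mg/L

32 L/s = 0.032 m³/s.
Mass balance: 4.7·4.332 = 0.032·Cₑ + 4.3·3.1.
Cₑ = (20.36 − 13.33) / 0.032 = 219.7 mg/L.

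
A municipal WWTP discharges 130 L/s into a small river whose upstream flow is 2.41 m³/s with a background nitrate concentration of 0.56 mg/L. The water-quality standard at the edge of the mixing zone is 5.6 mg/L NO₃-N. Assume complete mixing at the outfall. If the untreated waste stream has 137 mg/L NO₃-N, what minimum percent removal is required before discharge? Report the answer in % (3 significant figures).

130 L/s = 0.13 m³/s.
Mass balance: 5.6·2.54 = 0.13·Cₑ + 2.41·0.56.
Cₑ = (14.22 − 1.35) / 0.13 = 99.03 mg/L.
Required removal = 1 − 99.03/137 = 27.71 %.

27.7 %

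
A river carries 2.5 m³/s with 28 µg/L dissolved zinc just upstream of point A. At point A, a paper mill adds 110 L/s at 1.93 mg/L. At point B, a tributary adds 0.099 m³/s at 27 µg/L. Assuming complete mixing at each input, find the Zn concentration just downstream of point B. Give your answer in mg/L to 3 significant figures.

0.105 mg/L

28 µg/L = 0.028 mg/L.
110 L/s = 0.11 m³/s.
After input A: C = (2.5·0.028 + 0.11·1.93) / 2.61 = 0.1082 mg/L.
27 µg/L = 0.027 mg/L.
After input B: C = (2.61·0.1082 + 0.099·0.027) / 2.709 = 0.1052 mg/L.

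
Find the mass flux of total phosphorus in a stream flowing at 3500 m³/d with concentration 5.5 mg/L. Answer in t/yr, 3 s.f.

7.03 t/yr

3500 m³/d = 0.04051 m³/s.
Mass flux = Q·C = 0.04051 m³/s × 5.5 g/m³ = 0.2228 g/s.
= 0.2228 g/s × 31.56 = 7.031 t/yr.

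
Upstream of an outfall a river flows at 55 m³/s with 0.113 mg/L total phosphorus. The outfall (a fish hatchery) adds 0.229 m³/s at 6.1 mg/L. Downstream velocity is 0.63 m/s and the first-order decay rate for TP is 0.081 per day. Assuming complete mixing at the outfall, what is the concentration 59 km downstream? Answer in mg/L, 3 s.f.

After complete mixing, C₀ = (0.229·6.1 + 55·0.113) / 55.23 = 0.1378 mg/L.
Travel time t = 5.9e+04 m / 0.63 m/s = 9.365e+04 s = 1.084 d.
C = 0.1378·exp(−0.081·1.084) = 0.1378·0.9159 = 0.1262 mg/L.

0.126 mg/L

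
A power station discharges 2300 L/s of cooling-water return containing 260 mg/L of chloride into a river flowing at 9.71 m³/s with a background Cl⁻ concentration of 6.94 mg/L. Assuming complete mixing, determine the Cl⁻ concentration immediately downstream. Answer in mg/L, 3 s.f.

2300 L/s = 2.3 m³/s.
Conservation of mass across the mixing zone: C = (2.3·260 + 9.71·6.94) / (2.3 + 9.71) = 665.4/12.01 = 55.4 mg/L.

55.4 mg/L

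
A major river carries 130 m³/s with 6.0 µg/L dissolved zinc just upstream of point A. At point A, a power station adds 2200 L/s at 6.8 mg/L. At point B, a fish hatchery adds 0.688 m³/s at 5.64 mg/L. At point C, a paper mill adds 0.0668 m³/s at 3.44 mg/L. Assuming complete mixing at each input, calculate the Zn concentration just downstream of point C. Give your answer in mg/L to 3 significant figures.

6.0 µg/L = 0.006 mg/L.
2200 L/s = 2.2 m³/s.
After input A: C = (130·0.006 + 2.2·6.8) / 132.2 = 0.1191 mg/L.
After input B: C = (132.2·0.1191 + 0.688·5.64) / 132.9 = 0.1476 mg/L.
After input C: C = (132.9·0.1476 + 0.0668·3.44) / 133 = 0.1493 mg/L.

0.149 mg/L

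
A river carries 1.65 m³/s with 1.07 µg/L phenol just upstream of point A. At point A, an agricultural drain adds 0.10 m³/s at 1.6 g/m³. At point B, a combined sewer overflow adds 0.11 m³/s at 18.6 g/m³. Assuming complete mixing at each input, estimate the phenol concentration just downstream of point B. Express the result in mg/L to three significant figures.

1.19 mg/L

1.07 µg/L = 0.00107 mg/L.
After input A: C = (1.65·0.00107 + 0.1·1.6) / 1.75 = 0.09244 mg/L.
After input B: C = (1.75·0.09244 + 0.11·18.6) / 1.86 = 1.187 mg/L.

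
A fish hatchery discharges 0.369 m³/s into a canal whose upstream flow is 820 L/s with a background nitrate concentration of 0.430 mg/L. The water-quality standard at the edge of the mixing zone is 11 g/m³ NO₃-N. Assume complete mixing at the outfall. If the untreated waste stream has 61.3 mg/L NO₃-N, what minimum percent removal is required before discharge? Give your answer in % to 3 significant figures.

43.7 %

820 L/s = 0.82 m³/s.
Mass balance: 11·1.189 = 0.369·Cₑ + 0.82·0.43.
Cₑ = (13.08 − 0.3526) / 0.369 = 34.49 mg/L.
Required removal = 1 − 34.49/61.3 = 43.74 %.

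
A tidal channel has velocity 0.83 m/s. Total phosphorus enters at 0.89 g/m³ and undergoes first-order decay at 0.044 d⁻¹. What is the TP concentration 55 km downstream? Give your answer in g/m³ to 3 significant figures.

0.860 g/m³

Travel time t = 55 km / 0.83 m/s = 5.5e+04/0.83 = 6.627e+04 s = 0.767 d.
First-order decay: C = 0.89·exp(−0.044·0.767) = 0.89·0.9668 = 0.8605 g/m³.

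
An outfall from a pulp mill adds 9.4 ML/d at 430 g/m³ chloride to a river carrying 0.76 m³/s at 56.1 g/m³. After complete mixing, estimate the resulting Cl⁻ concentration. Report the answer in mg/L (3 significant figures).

9.4 ML/d = 0.1088 m³/s.
By mass balance at complete mixing, C = (0.1088·430 + 0.76·56.1) / (0.1088 + 0.76) = 89.42/0.8688 = 102.9 mg/L.

103 mg/L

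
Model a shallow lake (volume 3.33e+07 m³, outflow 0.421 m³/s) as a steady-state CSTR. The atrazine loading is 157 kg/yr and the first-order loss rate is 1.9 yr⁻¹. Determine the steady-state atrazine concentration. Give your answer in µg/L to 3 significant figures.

2.05 µg/L

Outflow Q = 0.421 m³/s × 3.156e+07 s/yr = 1.329e+07 m³/yr.
Steady-state CSTR mass balance: W = Q·C + k·V·C, so C = W/(Q + kV).
Q + kV = 1.329e+07 + 1.9·3.33e+07 = 7.656e+07 m³/yr.
C = 157/7.656e+07 = 2.051e-06 kg/m³ = 0.002051 mg/L = 2.051 µg/L.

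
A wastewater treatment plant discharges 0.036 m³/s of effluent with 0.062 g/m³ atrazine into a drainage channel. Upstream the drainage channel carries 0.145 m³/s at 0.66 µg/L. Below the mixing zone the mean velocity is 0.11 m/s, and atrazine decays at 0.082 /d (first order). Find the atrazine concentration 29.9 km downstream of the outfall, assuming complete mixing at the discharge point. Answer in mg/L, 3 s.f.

0.66 µg/L = 0.00066 mg/L.
After complete mixing, C₀ = (0.036·0.062 + 0.145·0.00066) / 0.181 = 0.01286 mg/L.
Travel time t = 2.99e+04 m / 0.11 m/s = 2.718e+05 s = 3.146 d.
C = 0.01286·exp(−0.082·3.146) = 0.01286·0.7726 = 0.009936 mg/L.

0.00994 mg/L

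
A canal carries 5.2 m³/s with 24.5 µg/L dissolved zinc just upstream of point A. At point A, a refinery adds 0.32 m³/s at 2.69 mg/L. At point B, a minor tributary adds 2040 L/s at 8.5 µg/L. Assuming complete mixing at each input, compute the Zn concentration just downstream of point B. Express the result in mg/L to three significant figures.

0.133 mg/L

24.5 µg/L = 0.0245 mg/L.
After input A: C = (5.2·0.0245 + 0.32·2.69) / 5.52 = 0.179 mg/L.
2040 L/s = 2.04 m³/s.
8.5 µg/L = 0.0085 mg/L.
After input B: C = (5.52·0.179 + 2.04·0.0085) / 7.56 = 0.133 mg/L.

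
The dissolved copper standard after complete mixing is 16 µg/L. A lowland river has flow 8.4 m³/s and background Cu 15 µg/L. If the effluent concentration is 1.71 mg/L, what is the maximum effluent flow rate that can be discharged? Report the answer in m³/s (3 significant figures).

15 µg/L = 0.015 mg/L.
16 µg/L = 0.016 mg/L.
Mass balance at complete mixing: C_std·(Q_w + Q_r) = Q_w·C_e + Q_r·C_b.
Rearranging, Q_w = Q_r·(C_std − C_b)/(C_e − C_std) = 8.4·(0.016 − 0.015) / (1.71 − 0.016) = 0.004959 m³/s.

0.00496 m³/s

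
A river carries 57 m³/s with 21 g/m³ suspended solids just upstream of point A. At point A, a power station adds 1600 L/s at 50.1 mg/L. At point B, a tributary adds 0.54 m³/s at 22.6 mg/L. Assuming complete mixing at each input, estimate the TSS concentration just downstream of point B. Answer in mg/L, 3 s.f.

21.8 mg/L

1600 L/s = 1.6 m³/s.
After input A: C = (57·21 + 1.6·50.1) / 58.6 = 21.79 mg/L.
After input B: C = (58.6·21.79 + 0.54·22.6) / 59.14 = 21.8 mg/L.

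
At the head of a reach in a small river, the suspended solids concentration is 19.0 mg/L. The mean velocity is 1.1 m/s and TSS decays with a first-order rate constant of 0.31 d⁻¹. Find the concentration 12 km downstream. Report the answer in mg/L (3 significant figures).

18.3 mg/L

Travel time t = 12 km / 1.1 m/s = 1.2e+04/1.1 = 1.091e+04 s = 0.1263 d.
First-order decay: C = 19.0·exp(−0.31·0.1263) = 19.0·0.9616 = 18.27 mg/L.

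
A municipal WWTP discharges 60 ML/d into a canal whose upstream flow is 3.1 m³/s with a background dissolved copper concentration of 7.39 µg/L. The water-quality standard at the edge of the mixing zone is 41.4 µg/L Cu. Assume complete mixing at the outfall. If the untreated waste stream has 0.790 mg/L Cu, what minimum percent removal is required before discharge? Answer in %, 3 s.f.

60 ML/d = 0.6944 m³/s.
7.39 µg/L = 0.00739 mg/L.
41.4 µg/L = 0.0414 mg/L.
Mass balance: 0.0414·3.794 = 0.6944·Cₑ + 3.1·0.00739.
Cₑ = (0.1571 − 0.02291) / 0.6944 = 0.1932 mg/L.
Required removal = 1 − 0.1932/0.790 = 75.54 %.

75.5 %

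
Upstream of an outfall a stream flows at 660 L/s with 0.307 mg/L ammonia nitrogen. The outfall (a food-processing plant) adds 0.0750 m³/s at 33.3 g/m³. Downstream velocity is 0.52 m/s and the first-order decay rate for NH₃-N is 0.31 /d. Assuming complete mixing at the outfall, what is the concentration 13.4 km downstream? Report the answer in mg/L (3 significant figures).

3.35 mg/L

660 L/s = 0.66 m³/s.
After complete mixing, C₀ = (0.075·33.3 + 0.66·0.307) / 0.735 = 3.674 mg/L.
Travel time t = 1.34e+04 m / 0.52 m/s = 2.577e+04 s = 0.2983 d.
C = 3.674·exp(−0.31·0.2983) = 3.674·0.9117 = 3.349 mg/L.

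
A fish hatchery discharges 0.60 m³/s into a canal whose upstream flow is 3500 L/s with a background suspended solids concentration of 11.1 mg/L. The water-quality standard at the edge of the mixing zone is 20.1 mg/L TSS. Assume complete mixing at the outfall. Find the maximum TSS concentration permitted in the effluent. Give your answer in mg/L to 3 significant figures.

3500 L/s = 3.5 m³/s.
Mass balance: 20.1·4.1 = 0.6·Cₑ + 3.5·11.1.
Cₑ = (82.41 − 38.85) / 0.6 = 72.6 mg/L.

72.6 mg/L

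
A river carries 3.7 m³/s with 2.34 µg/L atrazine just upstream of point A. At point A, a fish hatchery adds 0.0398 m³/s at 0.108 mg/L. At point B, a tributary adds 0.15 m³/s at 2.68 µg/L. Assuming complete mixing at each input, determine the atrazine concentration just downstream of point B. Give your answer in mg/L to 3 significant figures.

2.34 µg/L = 0.00234 mg/L.
After input A: C = (3.7·0.00234 + 0.0398·0.108) / 3.74 = 0.003464 mg/L.
2.68 µg/L = 0.00268 mg/L.
After input B: C = (3.74·0.003464 + 0.15·0.00268) / 3.89 = 0.003434 mg/L.

0.00343 mg/L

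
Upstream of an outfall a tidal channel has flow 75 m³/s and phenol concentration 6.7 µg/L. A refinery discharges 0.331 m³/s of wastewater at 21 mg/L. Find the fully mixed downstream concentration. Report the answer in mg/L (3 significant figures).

6.7 µg/L = 0.0067 mg/L.
By mass balance at complete mixing, C = (0.331·21 + 75·0.0067) / (0.331 + 75) = 7.454/75.33 = 0.09894 mg/L.

0.0989 mg/L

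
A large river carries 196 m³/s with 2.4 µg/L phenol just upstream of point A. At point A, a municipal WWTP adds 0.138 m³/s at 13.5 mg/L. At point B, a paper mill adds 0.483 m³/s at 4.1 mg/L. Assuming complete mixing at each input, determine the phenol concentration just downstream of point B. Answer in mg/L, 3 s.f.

2.4 µg/L = 0.0024 mg/L.
After input A: C = (196·0.0024 + 0.138·13.5) / 196.1 = 0.0119 mg/L.
After input B: C = (196.1·0.0119 + 0.483·4.1) / 196.6 = 0.02194 mg/L.

0.0219 mg/L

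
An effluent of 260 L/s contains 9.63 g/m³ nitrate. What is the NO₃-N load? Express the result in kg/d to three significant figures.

260 L/s = 0.26 m³/s.
Mass flux = Q·C = 0.26 m³/s × 9.63 g/m³ = 2.504 g/s.
= 2.504 g/s × 86.4 = 216.3 kg/d.

216 kg/d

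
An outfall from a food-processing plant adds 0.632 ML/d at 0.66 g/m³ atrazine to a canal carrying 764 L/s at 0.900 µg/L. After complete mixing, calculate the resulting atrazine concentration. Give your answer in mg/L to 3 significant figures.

0.00715 mg/L

0.632 ML/d = 0.007315 m³/s.
764 L/s = 0.764 m³/s.
0.900 µg/L = 0.0009 mg/L.
By mass balance at complete mixing, C = (0.007315·0.66 + 0.764·0.0009) / (0.007315 + 0.764) = 0.005515/0.7713 = 0.007151 mg/L.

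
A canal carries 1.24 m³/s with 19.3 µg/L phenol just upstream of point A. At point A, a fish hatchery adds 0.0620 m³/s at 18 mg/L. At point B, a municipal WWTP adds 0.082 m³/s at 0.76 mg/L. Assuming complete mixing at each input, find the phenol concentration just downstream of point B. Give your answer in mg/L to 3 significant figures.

19.3 µg/L = 0.0193 mg/L.
After input A: C = (1.24·0.0193 + 0.062·18) / 1.302 = 0.8755 mg/L.
After input B: C = (1.302·0.8755 + 0.082·0.76) / 1.384 = 0.8687 mg/L.

0.869 mg/L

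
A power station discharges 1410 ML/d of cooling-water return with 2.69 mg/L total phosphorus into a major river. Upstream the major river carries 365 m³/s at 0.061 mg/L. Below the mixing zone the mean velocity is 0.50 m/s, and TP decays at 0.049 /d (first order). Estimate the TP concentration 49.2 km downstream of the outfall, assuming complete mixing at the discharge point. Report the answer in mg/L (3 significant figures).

1410 ML/d = 16.32 m³/s.
After complete mixing, C₀ = (16.32·2.69 + 365·0.061) / 381.3 = 0.1735 mg/L.
Travel time t = 4.92e+04 m / 0.50 m/s = 9.84e+04 s = 1.139 d.
C = 0.1735·exp(−0.049·1.139) = 0.1735·0.9457 = 0.1641 mg/L.

0.164 mg/L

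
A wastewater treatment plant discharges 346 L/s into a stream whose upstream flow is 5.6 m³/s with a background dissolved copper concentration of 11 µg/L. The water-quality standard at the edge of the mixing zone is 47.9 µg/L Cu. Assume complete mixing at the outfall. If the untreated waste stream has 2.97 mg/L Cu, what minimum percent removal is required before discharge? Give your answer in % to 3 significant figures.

346 L/s = 0.346 m³/s.
11 µg/L = 0.011 mg/L.
47.9 µg/L = 0.0479 mg/L.
Mass balance: 0.0479·5.946 = 0.346·Cₑ + 5.6·0.011.
Cₑ = (0.2848 − 0.0616) / 0.346 = 0.6451 mg/L.
Required removal = 1 − 0.6451/2.97 = 78.28 %.

78.3 %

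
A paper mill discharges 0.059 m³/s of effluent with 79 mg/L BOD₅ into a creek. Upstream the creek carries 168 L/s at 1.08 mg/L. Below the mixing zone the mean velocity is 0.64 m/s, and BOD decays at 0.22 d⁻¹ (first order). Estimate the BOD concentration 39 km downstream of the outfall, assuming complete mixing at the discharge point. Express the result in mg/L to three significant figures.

18.3 mg/L

168 L/s = 0.168 m³/s.
After complete mixing, C₀ = (0.059·79 + 0.168·1.08) / 0.227 = 21.33 mg/L.
Travel time t = 3.9e+04 m / 0.64 m/s = 6.094e+04 s = 0.7053 d.
C = 21.33·exp(−0.22·0.7053) = 21.33·0.8563 = 18.27 mg/L.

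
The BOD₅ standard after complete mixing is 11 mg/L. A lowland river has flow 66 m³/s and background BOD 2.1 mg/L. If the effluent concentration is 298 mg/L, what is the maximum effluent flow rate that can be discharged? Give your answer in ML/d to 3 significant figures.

Mass balance at complete mixing: C_std·(Q_w + Q_r) = Q_w·C_e + Q_r·C_b.
Rearranging, Q_w = Q_r·(C_std − C_b)/(C_e − C_std) = 66·(11 − 2.1) / (298 − 11) = 2.047 m³/s.
= 176.8 ML/d.

177 ML/d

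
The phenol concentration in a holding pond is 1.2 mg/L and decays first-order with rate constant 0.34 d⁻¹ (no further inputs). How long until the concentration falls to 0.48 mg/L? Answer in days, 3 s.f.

2.69 d

t = ln(C₀/C)/k = ln(1.2/0.48)/0.34 = 0.9163/0.34 = 2.695 d.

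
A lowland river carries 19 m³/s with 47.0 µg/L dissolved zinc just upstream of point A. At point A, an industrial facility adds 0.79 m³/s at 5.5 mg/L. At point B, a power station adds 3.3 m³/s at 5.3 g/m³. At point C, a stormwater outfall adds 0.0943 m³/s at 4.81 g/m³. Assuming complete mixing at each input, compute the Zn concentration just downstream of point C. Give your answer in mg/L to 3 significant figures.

1.00 mg/L

47.0 µg/L = 0.047 mg/L.
After input A: C = (19·0.047 + 0.79·5.5) / 19.79 = 0.2647 mg/L.
After input B: C = (19.79·0.2647 + 3.3·5.3) / 23.09 = 0.9843 mg/L.
After input C: C = (23.09·0.9843 + 0.0943·4.81) / 23.18 = 0.9999 mg/L.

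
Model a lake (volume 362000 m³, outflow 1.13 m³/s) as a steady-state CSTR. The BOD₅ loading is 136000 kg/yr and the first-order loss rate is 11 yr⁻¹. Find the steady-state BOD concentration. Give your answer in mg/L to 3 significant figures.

Outflow Q = 1.13 m³/s × 3.156e+07 s/yr = 3.566e+07 m³/yr.
Steady-state CSTR mass balance: W = Q·C + k·V·C, so C = W/(Q + kV).
Q + kV = 3.566e+07 + 11·362000 = 3.964e+07 m³/yr.
C = 136000/3.964e+07 = 0.003431 kg/m³ = 3.431 mg/L.

3.43 mg/L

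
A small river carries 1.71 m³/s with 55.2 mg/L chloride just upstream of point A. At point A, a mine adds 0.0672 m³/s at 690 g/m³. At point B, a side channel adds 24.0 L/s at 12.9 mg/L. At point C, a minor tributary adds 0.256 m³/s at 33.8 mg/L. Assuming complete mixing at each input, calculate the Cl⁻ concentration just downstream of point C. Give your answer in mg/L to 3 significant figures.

72.8 mg/L

After input A: C = (1.71·55.2 + 0.0672·690) / 1.777 = 79.2 mg/L.
24.0 L/s = 0.024 m³/s.
After input B: C = (1.777·79.2 + 0.024·12.9) / 1.801 = 78.32 mg/L.
After input C: C = (1.801·78.32 + 0.256·33.8) / 2.057 = 72.78 mg/L.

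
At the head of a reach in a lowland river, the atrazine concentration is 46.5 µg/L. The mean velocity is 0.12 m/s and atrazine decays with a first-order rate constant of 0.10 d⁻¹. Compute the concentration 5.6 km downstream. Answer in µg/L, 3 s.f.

44.1 µg/L

Travel time t = 5.6 km / 0.12 m/s = 5600/0.12 = 4.667e+04 s = 0.5401 d.
First-order decay: C = 46.5·exp(−0.10·0.5401) = 46.5·0.9474 = 44.06 µg/L.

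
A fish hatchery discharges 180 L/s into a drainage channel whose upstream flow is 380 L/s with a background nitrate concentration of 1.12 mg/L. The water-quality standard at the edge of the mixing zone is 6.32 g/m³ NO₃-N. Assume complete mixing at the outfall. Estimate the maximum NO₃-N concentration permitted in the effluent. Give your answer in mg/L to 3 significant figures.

180 L/s = 0.18 m³/s.
380 L/s = 0.38 m³/s.
Mass balance: 6.32·0.56 = 0.18·Cₑ + 0.38·1.12.
Cₑ = (3.539 − 0.4256) / 0.18 = 17.3 mg/L.

17.3 mg/L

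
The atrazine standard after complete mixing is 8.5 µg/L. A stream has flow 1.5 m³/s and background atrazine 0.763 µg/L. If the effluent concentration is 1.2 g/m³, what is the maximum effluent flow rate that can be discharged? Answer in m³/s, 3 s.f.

0.00974 m³/s

0.763 µg/L = 0.000763 mg/L.
8.5 µg/L = 0.0085 mg/L.
Mass balance at complete mixing: C_std·(Q_w + Q_r) = Q_w·C_e + Q_r·C_b.
Rearranging, Q_w = Q_r·(C_std − C_b)/(C_e − C_std) = 1.5·(0.0085 − 0.000763) / (1.2 − 0.0085) = 0.00974 m³/s.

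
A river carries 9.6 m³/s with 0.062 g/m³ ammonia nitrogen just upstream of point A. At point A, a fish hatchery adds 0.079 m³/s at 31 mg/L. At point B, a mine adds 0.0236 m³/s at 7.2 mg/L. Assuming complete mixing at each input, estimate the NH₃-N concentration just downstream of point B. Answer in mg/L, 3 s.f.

0.331 mg/L

After input A: C = (9.6·0.062 + 0.079·31) / 9.679 = 0.3145 mg/L.
After input B: C = (9.679·0.3145 + 0.0236·7.2) / 9.703 = 0.3313 mg/L.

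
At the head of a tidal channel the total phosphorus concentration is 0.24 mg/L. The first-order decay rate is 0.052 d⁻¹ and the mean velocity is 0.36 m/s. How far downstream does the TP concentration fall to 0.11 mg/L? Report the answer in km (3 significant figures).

From C = C₀·e^(−kt), t = ln(C₀/C)/k = ln(0.24/0.11)/0.052 = 0.7802/0.052 = 15 d.
Distance = v·t = 0.36 m/s × 1.296e+06 s = 4.667e+05 m = 466.7 km.

467 km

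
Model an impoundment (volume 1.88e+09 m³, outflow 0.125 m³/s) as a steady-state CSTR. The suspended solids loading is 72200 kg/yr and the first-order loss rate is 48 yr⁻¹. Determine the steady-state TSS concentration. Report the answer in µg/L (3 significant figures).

Outflow Q = 0.125 m³/s × 3.156e+07 s/yr = 3.945e+06 m³/yr.
Steady-state CSTR mass balance: W = Q·C + k·V·C, so C = W/(Q + kV).
Q + kV = 3.945e+06 + 48·1.88e+09 = 9.024e+10 m³/yr.
C = 72200/9.024e+10 = 8.001e-07 kg/m³ = 0.0008001 mg/L = 0.8001 µg/L.

0.800 µg/L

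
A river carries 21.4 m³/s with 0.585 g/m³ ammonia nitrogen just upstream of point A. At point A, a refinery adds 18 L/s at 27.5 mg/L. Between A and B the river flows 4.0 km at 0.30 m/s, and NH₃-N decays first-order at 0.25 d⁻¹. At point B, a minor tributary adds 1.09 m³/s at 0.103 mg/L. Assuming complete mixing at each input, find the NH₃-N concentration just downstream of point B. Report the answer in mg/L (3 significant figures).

18 L/s = 0.018 m³/s.
After input A: C = (21.4·0.585 + 0.018·27.5) / 21.42 = 0.6076 mg/L.
Over the 4.0 km reach to input B (t = 1.333e+04 s = 0.1543 d), decay gives C = 0.6076·exp(−0.25·0.1543) = 0.5846 mg/L.
After input B: C = (21.42·0.5846 + 1.09·0.103) / 22.51 = 0.5613 mg/L.

0.561 mg/L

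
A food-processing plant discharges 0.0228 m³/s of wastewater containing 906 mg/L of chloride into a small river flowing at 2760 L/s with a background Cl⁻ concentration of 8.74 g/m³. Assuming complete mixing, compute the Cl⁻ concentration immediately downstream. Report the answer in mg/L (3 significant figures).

2760 L/s = 2.76 m³/s.
Conservation of mass across the mixing zone: C = (0.0228·906 + 2.76·8.74) / (0.0228 + 2.76) = 44.78/2.783 = 16.09 mg/L.

16.1 mg/L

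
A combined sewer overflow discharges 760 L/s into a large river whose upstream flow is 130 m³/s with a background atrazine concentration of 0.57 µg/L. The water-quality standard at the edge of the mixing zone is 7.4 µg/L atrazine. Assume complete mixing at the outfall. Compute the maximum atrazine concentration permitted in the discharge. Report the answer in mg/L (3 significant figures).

760 L/s = 0.76 m³/s.
0.57 µg/L = 0.00057 mg/L.
7.4 µg/L = 0.0074 mg/L.
Mass balance: 0.0074·130.8 = 0.76·Cₑ + 130·0.00057.
Cₑ = (0.9676 − 0.0741) / 0.76 = 1.176 mg/L.

1.18 mg/L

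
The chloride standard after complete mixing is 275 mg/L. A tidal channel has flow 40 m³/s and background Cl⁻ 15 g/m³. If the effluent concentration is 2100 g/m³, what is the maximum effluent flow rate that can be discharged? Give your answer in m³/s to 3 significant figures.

5.70 m³/s

Mass balance at complete mixing: C_std·(Q_w + Q_r) = Q_w·C_e + Q_r·C_b.
Rearranging, Q_w = Q_r·(C_std − C_b)/(C_e − C_std) = 40·(275 − 15) / (2100 − 275) = 5.699 m³/s.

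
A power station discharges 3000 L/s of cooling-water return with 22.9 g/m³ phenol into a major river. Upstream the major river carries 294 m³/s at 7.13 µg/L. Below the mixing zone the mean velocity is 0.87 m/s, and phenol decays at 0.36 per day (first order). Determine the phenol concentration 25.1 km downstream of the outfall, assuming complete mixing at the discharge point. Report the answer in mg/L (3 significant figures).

0.211 mg/L

3000 L/s = 3 m³/s.
7.13 µg/L = 0.00713 mg/L.
After complete mixing, C₀ = (3·22.9 + 294·0.00713) / 297 = 0.2384 mg/L.
Travel time t = 2.51e+04 m / 0.87 m/s = 2.885e+04 s = 0.3339 d.
C = 0.2384·exp(−0.36·0.3339) = 0.2384·0.8867 = 0.2114 mg/L.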